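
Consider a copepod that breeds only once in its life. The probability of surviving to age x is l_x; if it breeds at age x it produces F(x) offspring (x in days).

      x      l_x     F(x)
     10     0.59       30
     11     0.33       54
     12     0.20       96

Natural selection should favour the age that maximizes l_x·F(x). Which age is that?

Expected offspring if breeding at age x = l_x × F(x):
  age 10: 0.59 × 30 = 17.700
  age 11: 0.33 × 54 = 17.820
  age 12: 0.20 × 96 = 19.200
Maximum at age 12 (19.200).

12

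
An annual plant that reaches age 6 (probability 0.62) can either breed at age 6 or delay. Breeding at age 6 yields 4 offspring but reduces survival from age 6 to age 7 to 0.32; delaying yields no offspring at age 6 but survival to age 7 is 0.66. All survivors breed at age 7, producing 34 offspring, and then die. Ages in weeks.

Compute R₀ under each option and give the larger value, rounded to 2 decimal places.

13.91

breed at age 6: R₀ = 0.62 × (4 + 0.32 × 34) = 0.62 × 14.8800 = 9.2256
delay to age 7: R₀ = 0.62 × (0.66 × 34) = 0.62 × 22.4400 = 13.9128
Higher: delay to age 7 (13.9128).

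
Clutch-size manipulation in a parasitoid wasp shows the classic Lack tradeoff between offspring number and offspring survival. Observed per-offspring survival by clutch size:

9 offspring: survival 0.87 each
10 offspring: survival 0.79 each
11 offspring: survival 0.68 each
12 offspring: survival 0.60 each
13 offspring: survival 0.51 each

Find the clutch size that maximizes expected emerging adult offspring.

10

Expected emerging adult offspring = c × s(c):
  c=9: 9 × 0.87 = 7.830
  c=10: 10 × 0.79 = 7.900
  c=11: 11 × 0.68 = 7.480
  c=12: 12 × 0.60 = 7.200
  c=13: 13 × 0.51 = 6.630
Maximum at c = 10 (7.900 emerging adult offspring).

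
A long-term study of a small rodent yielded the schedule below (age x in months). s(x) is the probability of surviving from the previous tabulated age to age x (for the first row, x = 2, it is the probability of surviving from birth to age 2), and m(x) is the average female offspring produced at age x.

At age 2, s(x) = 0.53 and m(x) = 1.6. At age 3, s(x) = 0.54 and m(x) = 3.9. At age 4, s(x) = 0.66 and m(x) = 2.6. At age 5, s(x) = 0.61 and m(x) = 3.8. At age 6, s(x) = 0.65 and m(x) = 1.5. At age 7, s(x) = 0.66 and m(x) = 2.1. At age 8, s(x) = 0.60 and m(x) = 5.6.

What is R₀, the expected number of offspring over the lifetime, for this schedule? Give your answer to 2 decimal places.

Survivorship from birth: l_x = s_2·s_3·…·s_x.
  l_2 = 0.53000
  l_3 = 0.28620
  l_4 = 0.18889
  l_5 = 0.11522
  l_6 = 0.07490
  l_7 = 0.04943
  l_8 = 0.02966
R₀ = Σ l_x m(x):
  age 2: 0.53000 × 1.6 = 0.8480
  age 3: 0.28620 × 3.9 = 1.1162
  age 4: 0.18889 × 2.6 = 0.4911
  age 5: 0.11522 × 3.8 = 0.4378
  age 6: 0.07490 × 1.5 = 0.1123
  age 7: 0.04943 × 2.1 = 0.1038
  age 8: 0.02966 × 5.6 = 0.1661
R₀ = 0.8480 + 1.1162 + 0.4911 + 0.4378 + 0.1123 + 0.1038 + 0.1661 = 3.2754

3.28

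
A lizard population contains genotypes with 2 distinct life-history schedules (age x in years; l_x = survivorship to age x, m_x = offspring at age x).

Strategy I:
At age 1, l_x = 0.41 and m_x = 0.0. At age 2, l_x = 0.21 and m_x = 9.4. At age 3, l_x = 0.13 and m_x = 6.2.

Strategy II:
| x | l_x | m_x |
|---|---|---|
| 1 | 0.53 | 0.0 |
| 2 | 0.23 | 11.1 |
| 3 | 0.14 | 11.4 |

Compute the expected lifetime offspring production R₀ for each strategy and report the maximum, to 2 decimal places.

Strategy I: R₀ = 0.41×0.0 + 0.21×9.4 + 0.13×6.2 = 2.7800
Strategy II: R₀ = 0.53×0.0 + 0.23×11.1 + 0.14×11.4 = 4.1490
Highest R₀: strategy II with 4.1490.

4.15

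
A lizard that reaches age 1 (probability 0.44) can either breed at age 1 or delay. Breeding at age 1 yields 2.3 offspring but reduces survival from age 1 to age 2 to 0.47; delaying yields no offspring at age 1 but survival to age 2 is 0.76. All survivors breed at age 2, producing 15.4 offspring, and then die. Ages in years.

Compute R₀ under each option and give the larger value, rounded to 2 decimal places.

5.15

breed at age 1: R₀ = 0.44 × (2.3 + 0.47 × 15.4) = 0.44 × 9.5380 = 4.1967
delay to age 2: R₀ = 0.44 × (0.76 × 15.4) = 0.44 × 11.7040 = 5.1498
Higher: delay to age 2 (5.1498).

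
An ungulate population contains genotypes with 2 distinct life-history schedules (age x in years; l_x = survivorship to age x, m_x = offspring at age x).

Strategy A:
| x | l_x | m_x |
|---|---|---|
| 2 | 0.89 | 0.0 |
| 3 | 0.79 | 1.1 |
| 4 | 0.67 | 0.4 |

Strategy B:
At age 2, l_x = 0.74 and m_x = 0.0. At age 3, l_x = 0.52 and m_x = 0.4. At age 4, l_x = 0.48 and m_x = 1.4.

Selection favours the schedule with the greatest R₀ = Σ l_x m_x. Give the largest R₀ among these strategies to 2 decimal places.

1.14

Strategy A: R₀ = 0.89×0.0 + 0.79×1.1 + 0.67×0.4 = 1.1370
Strategy B: R₀ = 0.74×0.0 + 0.52×0.4 + 0.48×1.4 = 0.8800
Highest R₀: strategy A with 1.1370.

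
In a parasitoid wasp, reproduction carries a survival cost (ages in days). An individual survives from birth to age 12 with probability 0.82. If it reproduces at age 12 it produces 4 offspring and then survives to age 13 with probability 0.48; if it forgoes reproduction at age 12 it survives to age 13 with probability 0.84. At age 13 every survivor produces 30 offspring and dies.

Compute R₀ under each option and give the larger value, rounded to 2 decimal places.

20.66

breed at age 12: R₀ = 0.82 × (4 + 0.48 × 30) = 0.82 × 18.4000 = 15.0880
delay to age 13: R₀ = 0.82 × (0.84 × 30) = 0.82 × 25.2000 = 20.6640
Higher: delay to age 13 (20.6640).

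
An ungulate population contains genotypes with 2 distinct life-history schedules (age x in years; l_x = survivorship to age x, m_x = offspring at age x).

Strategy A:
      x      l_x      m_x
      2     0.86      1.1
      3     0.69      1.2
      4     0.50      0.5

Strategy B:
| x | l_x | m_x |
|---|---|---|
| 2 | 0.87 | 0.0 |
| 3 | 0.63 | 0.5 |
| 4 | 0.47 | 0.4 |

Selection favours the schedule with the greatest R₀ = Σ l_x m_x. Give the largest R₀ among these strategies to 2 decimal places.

2.02

Strategy A: R₀ = 0.86×1.1 + 0.69×1.2 + 0.50×0.5 = 2.0240
Strategy B: R₀ = 0.87×0.0 + 0.63×0.5 + 0.47×0.4 = 0.5030
Highest R₀: strategy A with 2.0240.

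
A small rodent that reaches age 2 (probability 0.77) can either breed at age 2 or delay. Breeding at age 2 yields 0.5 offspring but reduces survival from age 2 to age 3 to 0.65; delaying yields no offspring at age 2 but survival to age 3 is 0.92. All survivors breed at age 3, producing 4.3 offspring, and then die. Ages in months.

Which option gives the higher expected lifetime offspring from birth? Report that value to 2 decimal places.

breed at age 2: R₀ = 0.77 × (0.5 + 0.65 × 4.3) = 0.77 × 3.2950 = 2.5372
delay to age 3: R₀ = 0.77 × (0.92 × 4.3) = 0.77 × 3.9560 = 3.0461
Higher: delay to age 3 (3.0461).

3.05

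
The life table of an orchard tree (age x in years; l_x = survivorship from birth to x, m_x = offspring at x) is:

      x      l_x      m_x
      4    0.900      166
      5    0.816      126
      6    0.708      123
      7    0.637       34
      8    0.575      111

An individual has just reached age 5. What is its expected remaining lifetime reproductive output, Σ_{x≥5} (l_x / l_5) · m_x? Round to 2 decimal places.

337.48

l_5 = 0.816. Conditional survival from age 5 to x is l_x / l_5.
  x=5: (0.816/0.816) × 126 = 126.0000
  x=6: (0.708/0.816) × 123 = 106.7206
  x=7: (0.637/0.816) × 34 = 26.5417
  x=8: (0.575/0.816) × 111 = 78.2169
Sum = 126.0000 + 106.7206 + 26.5417 + 78.2169 = 337.4792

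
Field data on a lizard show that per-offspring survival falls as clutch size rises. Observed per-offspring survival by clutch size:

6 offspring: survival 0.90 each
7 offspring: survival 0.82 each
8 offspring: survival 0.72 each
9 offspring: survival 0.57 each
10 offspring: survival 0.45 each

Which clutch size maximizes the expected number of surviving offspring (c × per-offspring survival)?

Expected surviving offspring = c × s(c):
  c=6: 6 × 0.90 = 5.400
  c=7: 7 × 0.82 = 5.740
  c=8: 8 × 0.72 = 5.760
  c=9: 9 × 0.57 = 5.130
  c=10: 10 × 0.45 = 4.500
Maximum at c = 8 (5.760 surviving offspring).

8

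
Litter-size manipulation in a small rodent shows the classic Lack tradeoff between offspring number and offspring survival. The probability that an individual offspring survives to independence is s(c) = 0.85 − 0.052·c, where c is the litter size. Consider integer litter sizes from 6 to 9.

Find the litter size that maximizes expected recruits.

Expected recruits = c × s(c):
  c=6: 6 × 0.538 = 3.228
  c=7: 7 × 0.486 = 3.402
  c=8: 8 × 0.434 = 3.472
  c=9: 9 × 0.382 = 3.438
Maximum at c = 8 (3.472 recruits).

8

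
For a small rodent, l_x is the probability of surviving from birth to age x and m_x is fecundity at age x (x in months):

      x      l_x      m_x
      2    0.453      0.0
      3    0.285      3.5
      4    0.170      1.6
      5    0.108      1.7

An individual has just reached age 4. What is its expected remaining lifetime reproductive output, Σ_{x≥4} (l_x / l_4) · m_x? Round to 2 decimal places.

l_4 = 0.170. Conditional survival from age 4 to x is l_x / l_4.
  x=4: (0.170/0.170) × 1.6 = 1.6000
  x=5: (0.108/0.170) × 1.7 = 1.0800
Sum = 1.6000 + 1.0800 = 2.6800

2.68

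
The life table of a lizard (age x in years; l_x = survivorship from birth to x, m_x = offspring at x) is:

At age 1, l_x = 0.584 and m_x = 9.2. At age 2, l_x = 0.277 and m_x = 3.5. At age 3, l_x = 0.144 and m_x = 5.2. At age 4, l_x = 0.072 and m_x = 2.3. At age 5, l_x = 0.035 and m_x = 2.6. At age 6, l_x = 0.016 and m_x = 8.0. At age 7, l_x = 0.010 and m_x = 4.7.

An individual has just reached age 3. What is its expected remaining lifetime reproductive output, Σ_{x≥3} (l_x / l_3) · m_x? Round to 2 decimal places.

l_3 = 0.144. Conditional survival from age 3 to x is l_x / l_3.
  x=3: (0.144/0.144) × 5.2 = 5.2000
  x=4: (0.072/0.144) × 2.3 = 1.1500
  x=5: (0.035/0.144) × 2.6 = 0.6319
  x=6: (0.016/0.144) × 8.0 = 0.8889
  x=7: (0.010/0.144) × 4.7 = 0.3264
Sum = 5.2000 + 1.1500 + 0.6319 + 0.8889 + 0.3264 = 8.1972

8.20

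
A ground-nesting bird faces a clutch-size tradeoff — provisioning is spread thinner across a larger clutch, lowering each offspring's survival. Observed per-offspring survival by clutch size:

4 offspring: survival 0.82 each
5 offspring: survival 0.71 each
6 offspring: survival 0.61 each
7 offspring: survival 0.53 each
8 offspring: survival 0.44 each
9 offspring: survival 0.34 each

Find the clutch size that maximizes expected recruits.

7

Expected recruits = c × s(c):
  c=4: 4 × 0.82 = 3.280
  c=5: 5 × 0.71 = 3.550
  c=6: 6 × 0.61 = 3.660
  c=7: 7 × 0.53 = 3.710
  c=8: 8 × 0.44 = 3.520
  c=9: 9 × 0.34 = 3.060
Maximum at c = 7 (3.710 recruits).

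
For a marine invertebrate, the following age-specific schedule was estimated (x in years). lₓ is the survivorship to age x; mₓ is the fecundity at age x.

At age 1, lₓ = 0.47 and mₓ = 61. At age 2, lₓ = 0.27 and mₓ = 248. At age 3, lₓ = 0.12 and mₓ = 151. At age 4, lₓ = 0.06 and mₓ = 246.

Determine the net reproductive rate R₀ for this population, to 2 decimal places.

R₀ = Σ lₓ mₓ:
  age 1: 0.47 × 61 = 28.6700
  age 2: 0.27 × 248 = 66.9600
  age 3: 0.12 × 151 = 18.1200
  age 4: 0.06 × 246 = 14.7600
R₀ = 28.6700 + 66.9600 + 18.1200 + 14.7600 = 128.5100

128.51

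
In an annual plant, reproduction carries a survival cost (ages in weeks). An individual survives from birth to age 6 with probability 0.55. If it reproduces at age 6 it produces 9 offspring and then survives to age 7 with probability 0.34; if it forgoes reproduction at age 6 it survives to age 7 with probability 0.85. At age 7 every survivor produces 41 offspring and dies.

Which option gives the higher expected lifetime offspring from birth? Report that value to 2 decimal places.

breed at age 6: R₀ = 0.55 × (9 + 0.34 × 41) = 0.55 × 22.9400 = 12.6170
delay to age 7: R₀ = 0.55 × (0.85 × 41) = 0.55 × 34.8500 = 19.1675
Higher: delay to age 7 (19.1675).

19.17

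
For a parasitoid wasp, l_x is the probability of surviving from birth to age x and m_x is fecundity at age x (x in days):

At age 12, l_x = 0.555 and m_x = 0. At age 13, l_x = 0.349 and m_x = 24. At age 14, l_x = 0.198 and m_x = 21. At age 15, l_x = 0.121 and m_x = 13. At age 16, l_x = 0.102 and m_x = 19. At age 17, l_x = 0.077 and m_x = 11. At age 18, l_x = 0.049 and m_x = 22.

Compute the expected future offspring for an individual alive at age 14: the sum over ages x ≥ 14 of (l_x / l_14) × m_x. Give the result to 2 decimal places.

l_14 = 0.198. Conditional survival from age 14 to x is l_x / l_14.
  x=14: (0.198/0.198) × 21 = 21.0000
  x=15: (0.121/0.198) × 13 = 7.9444
  x=16: (0.102/0.198) × 19 = 9.7879
  x=17: (0.077/0.198) × 11 = 4.2778
  x=18: (0.049/0.198) × 22 = 5.4444
Sum = 21.0000 + 7.9444 + 9.7879 + 4.2778 + 5.4444 = 48.4545

48.45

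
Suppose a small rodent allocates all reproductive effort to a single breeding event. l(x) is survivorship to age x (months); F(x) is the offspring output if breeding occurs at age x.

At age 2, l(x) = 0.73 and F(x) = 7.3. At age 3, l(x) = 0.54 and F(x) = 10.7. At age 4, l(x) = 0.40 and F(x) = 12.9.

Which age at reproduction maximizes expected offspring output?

3

Expected offspring if breeding at age x = l(x) × F(x):
  age 2: 0.73 × 7.3 = 5.329
  age 3: 0.54 × 10.7 = 5.778
  age 4: 0.40 × 12.9 = 5.160
Maximum at age 3 (5.778).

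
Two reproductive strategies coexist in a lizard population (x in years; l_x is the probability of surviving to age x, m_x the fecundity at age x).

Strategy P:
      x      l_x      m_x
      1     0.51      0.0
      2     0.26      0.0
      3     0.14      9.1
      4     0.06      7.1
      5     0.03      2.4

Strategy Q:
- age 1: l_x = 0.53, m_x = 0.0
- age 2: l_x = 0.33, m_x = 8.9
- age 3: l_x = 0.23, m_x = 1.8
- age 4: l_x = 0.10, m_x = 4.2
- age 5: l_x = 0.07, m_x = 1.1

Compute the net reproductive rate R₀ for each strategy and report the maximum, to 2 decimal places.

3.85

Strategy P: R₀ = 0.51×0.0 + 0.26×0.0 + 0.14×9.1 + 0.06×7.1 + 0.03×2.4 = 1.7720
Strategy Q: R₀ = 0.53×0.0 + 0.33×8.9 + 0.23×1.8 + 0.10×4.2 + 0.07×1.1 = 3.8480
Highest R₀: strategy Q with 3.8480.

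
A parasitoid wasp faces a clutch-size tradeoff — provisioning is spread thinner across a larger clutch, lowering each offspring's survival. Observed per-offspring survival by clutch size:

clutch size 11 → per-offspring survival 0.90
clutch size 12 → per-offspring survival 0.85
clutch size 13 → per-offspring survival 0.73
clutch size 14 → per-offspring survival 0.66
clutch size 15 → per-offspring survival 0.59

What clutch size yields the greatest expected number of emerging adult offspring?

Expected emerging adult offspring = c × s(c):
  c=11: 11 × 0.90 = 9.900
  c=12: 12 × 0.85 = 10.200
  c=13: 13 × 0.73 = 9.490
  c=14: 14 × 0.66 = 9.240
  c=15: 15 × 0.59 = 8.850
Maximum at c = 12 (10.200 emerging adult offspring).

12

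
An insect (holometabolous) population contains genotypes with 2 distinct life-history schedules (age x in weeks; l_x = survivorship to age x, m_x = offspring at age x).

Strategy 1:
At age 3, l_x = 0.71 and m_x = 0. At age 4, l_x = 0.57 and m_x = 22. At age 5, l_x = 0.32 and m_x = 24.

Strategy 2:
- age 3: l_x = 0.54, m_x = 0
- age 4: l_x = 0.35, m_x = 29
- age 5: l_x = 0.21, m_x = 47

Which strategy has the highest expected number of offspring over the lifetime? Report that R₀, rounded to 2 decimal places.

Strategy 1: R₀ = 0.71×0 + 0.57×22 + 0.32×24 = 20.2200
Strategy 2: R₀ = 0.54×0 + 0.35×29 + 0.21×47 = 20.0200
Highest R₀: strategy 1 with 20.2200.

20.22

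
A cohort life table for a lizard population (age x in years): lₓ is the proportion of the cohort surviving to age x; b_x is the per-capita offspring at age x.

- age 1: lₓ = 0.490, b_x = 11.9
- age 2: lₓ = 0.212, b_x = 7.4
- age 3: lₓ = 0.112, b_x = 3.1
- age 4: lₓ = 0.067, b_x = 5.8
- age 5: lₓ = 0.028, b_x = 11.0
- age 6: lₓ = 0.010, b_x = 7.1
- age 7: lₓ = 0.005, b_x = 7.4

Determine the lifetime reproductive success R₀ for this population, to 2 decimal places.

8.55

R₀ = Σ lₓ b_x:
  age 1: 0.490 × 11.9 = 5.8310
  age 2: 0.212 × 7.4 = 1.5688
  age 3: 0.112 × 3.1 = 0.3472
  age 4: 0.067 × 5.8 = 0.3886
  age 5: 0.028 × 11.0 = 0.3080
  age 6: 0.010 × 7.1 = 0.0710
  age 7: 0.005 × 7.4 = 0.0370
R₀ = 5.8310 + 1.5688 + 0.3472 + 0.3886 + 0.3080 + 0.0710 + 0.0370 = 8.5516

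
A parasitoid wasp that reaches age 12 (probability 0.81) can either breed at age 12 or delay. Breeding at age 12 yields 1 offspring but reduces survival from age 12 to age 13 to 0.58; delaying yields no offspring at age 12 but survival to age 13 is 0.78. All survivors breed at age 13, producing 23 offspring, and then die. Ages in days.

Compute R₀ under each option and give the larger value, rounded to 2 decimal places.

breed at age 12: R₀ = 0.81 × (1 + 0.58 × 23) = 0.81 × 14.3400 = 11.6154
delay to age 13: R₀ = 0.81 × (0.78 × 23) = 0.81 × 17.9400 = 14.5314
Higher: delay to age 13 (14.5314).

14.53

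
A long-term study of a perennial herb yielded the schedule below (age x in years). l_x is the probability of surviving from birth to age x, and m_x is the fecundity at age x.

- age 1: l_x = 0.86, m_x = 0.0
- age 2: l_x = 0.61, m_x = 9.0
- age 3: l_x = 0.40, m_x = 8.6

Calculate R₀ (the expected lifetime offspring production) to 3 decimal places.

8.930

R₀ = Σ l_x m_x:
  age 1: 0.86 × 0.0 = 0.0000
  age 2: 0.61 × 9.0 = 5.4900
  age 3: 0.40 × 8.6 = 3.4400
R₀ = 0.0000 + 5.4900 + 3.4400 = 8.9300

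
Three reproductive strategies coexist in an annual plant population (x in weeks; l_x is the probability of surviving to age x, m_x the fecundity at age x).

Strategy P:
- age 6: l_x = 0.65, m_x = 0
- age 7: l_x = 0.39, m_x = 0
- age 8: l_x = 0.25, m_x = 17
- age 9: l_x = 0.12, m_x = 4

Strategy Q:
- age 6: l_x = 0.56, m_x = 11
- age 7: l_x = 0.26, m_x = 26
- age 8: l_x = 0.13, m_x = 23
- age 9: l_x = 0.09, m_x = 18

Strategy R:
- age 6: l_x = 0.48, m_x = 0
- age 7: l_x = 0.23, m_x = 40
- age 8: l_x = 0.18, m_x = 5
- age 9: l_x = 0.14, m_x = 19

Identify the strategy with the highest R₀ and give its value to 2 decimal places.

Strategy P: R₀ = 0.65×0 + 0.39×0 + 0.25×17 + 0.12×4 = 4.7300
Strategy Q: R₀ = 0.56×11 + 0.26×26 + 0.13×23 + 0.09×18 = 17.5300
Strategy R: R₀ = 0.48×0 + 0.23×40 + 0.18×5 + 0.14×19 = 12.7600
Highest R₀: strategy Q with 17.5300.

17.53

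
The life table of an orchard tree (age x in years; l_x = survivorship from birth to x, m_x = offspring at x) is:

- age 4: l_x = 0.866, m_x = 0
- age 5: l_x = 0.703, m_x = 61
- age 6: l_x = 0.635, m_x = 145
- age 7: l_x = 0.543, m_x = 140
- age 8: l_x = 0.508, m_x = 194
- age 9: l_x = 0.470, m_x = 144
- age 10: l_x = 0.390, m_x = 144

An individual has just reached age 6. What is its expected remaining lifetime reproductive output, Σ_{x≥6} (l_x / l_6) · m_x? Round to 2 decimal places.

614.94

l_6 = 0.635. Conditional survival from age 6 to x is l_x / l_6.
  x=6: (0.635/0.635) × 145 = 145.0000
  x=7: (0.543/0.635) × 140 = 119.7165
  x=8: (0.508/0.635) × 194 = 155.2000
  x=9: (0.470/0.635) × 144 = 106.5827
  x=10: (0.390/0.635) × 144 = 88.4409
Sum = 145.0000 + 119.7165 + 155.2000 + 106.5827 + 88.4409 = 614.9402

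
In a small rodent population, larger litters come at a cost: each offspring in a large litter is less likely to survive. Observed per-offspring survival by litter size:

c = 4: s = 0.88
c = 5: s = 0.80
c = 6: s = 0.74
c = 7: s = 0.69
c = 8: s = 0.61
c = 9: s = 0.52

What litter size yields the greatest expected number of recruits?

8

Expected recruits = c × s(c):
  c=4: 4 × 0.88 = 3.520
  c=5: 5 × 0.80 = 4.000
  c=6: 6 × 0.74 = 4.440
  c=7: 7 × 0.69 = 4.830
  c=8: 8 × 0.61 = 4.880
  c=9: 9 × 0.52 = 4.680
Maximum at c = 8 (4.880 recruits).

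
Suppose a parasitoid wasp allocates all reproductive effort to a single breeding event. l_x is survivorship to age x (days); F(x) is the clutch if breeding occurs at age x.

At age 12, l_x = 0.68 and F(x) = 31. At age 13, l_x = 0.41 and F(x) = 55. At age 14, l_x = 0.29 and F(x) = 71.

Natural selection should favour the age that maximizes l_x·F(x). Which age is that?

13

Expected offspring if breeding at age x = l_x × F(x):
  age 12: 0.68 × 31 = 21.080
  age 13: 0.41 × 55 = 22.550
  age 14: 0.29 × 71 = 20.590
Maximum at age 13 (22.550).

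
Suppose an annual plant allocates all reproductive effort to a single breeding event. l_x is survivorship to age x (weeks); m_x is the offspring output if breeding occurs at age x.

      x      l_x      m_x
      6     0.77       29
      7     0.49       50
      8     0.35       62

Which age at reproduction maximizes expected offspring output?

7

Expected offspring if breeding at age x = l_x × m_x:
  age 6: 0.77 × 29 = 22.330
  age 7: 0.49 × 50 = 24.500
  age 8: 0.35 × 62 = 21.700
Maximum at age 7 (24.500).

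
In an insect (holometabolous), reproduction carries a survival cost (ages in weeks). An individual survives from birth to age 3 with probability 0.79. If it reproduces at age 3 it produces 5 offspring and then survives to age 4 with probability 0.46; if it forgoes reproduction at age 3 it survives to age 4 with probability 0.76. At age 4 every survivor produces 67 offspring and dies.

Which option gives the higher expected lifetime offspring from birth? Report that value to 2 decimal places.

40.23

breed at age 3: R₀ = 0.79 × (5 + 0.46 × 67) = 0.79 × 35.8200 = 28.2978
delay to age 4: R₀ = 0.79 × (0.76 × 67) = 0.79 × 50.9200 = 40.2268
Higher: delay to age 4 (40.2268).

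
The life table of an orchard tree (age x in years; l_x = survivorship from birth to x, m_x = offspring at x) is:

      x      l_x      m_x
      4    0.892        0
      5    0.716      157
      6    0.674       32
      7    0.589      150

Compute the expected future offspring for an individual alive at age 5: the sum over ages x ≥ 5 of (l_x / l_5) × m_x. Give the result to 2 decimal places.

l_5 = 0.716. Conditional survival from age 5 to x is l_x / l_5.
  x=5: (0.716/0.716) × 157 = 157.0000
  x=6: (0.674/0.716) × 32 = 30.1229
  x=7: (0.589/0.716) × 150 = 123.3939
Sum = 157.0000 + 30.1229 + 123.3939 = 310.5168

310.52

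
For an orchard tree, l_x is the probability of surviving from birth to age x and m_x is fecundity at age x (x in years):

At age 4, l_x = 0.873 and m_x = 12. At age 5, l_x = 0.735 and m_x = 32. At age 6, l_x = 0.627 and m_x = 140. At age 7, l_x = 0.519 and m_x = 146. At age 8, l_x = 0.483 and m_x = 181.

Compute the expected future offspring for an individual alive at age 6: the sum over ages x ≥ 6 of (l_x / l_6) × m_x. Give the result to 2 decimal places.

l_6 = 0.627. Conditional survival from age 6 to x is l_x / l_6.
  x=6: (0.627/0.627) × 140 = 140.0000
  x=7: (0.519/0.627) × 146 = 120.8517
  x=8: (0.483/0.627) × 181 = 139.4306
Sum = 140.0000 + 120.8517 + 139.4306 = 400.2823

400.28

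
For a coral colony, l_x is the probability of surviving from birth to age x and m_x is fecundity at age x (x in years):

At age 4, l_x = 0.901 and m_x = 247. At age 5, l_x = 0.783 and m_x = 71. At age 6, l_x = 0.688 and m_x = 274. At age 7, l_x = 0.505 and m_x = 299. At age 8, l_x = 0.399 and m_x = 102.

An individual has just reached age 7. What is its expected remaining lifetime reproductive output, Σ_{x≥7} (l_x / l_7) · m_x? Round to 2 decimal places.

379.59

l_7 = 0.505. Conditional survival from age 7 to x is l_x / l_7.
  x=7: (0.505/0.505) × 299 = 299.0000
  x=8: (0.399/0.505) × 102 = 80.5901
Sum = 299.0000 + 80.5901 = 379.5901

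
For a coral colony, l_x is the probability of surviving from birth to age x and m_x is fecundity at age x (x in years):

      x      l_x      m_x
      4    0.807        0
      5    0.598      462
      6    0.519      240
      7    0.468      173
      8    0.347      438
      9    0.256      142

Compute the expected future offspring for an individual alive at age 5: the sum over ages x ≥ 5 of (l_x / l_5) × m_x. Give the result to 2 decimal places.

1120.63

l_5 = 0.598. Conditional survival from age 5 to x is l_x / l_5.
  x=5: (0.598/0.598) × 462 = 462.0000
  x=6: (0.519/0.598) × 240 = 208.2943
  x=7: (0.468/0.598) × 173 = 135.3913
  x=8: (0.347/0.598) × 438 = 254.1572
  x=9: (0.256/0.598) × 142 = 60.7893
Sum = 462.0000 + 208.2943 + 135.3913 + 254.1572 + 60.7893 = 1120.6321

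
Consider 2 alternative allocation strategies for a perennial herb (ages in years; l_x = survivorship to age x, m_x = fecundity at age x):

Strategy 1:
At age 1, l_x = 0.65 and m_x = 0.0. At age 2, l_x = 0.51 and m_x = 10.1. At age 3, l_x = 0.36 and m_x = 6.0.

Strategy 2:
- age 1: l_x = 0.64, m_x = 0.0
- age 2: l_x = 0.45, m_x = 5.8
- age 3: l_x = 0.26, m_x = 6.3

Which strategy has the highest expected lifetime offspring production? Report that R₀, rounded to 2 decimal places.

7.31

Strategy 1: R₀ = 0.65×0.0 + 0.51×10.1 + 0.36×6.0 = 7.3110
Strategy 2: R₀ = 0.64×0.0 + 0.45×5.8 + 0.26×6.3 = 4.2480
Highest R₀: strategy 1 with 7.3110.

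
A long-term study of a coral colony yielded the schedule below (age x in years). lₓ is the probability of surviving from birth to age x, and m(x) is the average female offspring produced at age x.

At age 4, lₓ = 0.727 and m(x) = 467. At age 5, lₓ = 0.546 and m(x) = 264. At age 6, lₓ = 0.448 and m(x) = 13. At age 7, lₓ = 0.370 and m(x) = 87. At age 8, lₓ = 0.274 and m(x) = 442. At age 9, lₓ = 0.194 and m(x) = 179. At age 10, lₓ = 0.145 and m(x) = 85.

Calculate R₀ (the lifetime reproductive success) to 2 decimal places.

R₀ = Σ lₓ m(x):
  age 4: 0.727 × 467 = 339.5090
  age 5: 0.546 × 264 = 144.1440
  age 6: 0.448 × 13 = 5.8240
  age 7: 0.370 × 87 = 32.1900
  age 8: 0.274 × 442 = 121.1080
  age 9: 0.194 × 179 = 34.7260
  age 10: 0.145 × 85 = 12.3250
R₀ = 339.5090 + 144.1440 + 5.8240 + 32.1900 + 121.1080 + 34.7260 + 12.3250 = 689.8260

689.83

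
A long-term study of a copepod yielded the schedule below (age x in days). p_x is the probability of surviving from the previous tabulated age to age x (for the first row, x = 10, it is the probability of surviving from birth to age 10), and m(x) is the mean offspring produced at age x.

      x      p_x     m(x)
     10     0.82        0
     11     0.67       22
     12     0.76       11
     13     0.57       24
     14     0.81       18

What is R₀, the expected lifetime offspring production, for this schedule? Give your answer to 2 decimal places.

25.86

Survivorship from birth: l_x = p_10·p_11·…·p_x.
  l_10 = 0.82000
  l_11 = 0.54940
  l_12 = 0.41754
  l_13 = 0.23800
  l_14 = 0.19278
R₀ = Σ l_x m(x):
  age 10: 0.82000 × 0 = 0.0000
  age 11: 0.54940 × 22 = 12.0868
  age 12: 0.41754 × 11 = 4.5929
  age 13: 0.23800 × 24 = 5.7120
  age 14: 0.19278 × 18 = 3.4700
R₀ = 0.0000 + 12.0868 + 4.5929 + 5.7120 + 3.4700 = 25.8618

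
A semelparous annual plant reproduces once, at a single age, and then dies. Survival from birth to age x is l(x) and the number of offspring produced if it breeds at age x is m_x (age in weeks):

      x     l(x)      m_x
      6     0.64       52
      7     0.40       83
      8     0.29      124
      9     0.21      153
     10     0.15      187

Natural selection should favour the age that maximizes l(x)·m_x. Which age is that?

8

Expected offspring if breeding at age x = l(x) × m_x:
  age 6: 0.64 × 52 = 33.280
  age 7: 0.40 × 83 = 33.200
  age 8: 0.29 × 124 = 35.960
  age 9: 0.21 × 153 = 32.130
  age 10: 0.15 × 187 = 28.050
Maximum at age 8 (35.960).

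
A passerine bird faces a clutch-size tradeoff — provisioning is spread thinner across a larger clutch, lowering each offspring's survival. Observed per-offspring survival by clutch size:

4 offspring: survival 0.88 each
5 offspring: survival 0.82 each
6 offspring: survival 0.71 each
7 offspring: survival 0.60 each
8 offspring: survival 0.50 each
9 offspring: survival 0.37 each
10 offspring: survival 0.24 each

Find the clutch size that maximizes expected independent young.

6

Expected independent young = c × s(c):
  c=4: 4 × 0.88 = 3.520
  c=5: 5 × 0.82 = 4.100
  c=6: 6 × 0.71 = 4.260
  c=7: 7 × 0.60 = 4.200
  c=8: 8 × 0.50 = 4.000
  c=9: 9 × 0.37 = 3.330
  c=10: 10 × 0.24 = 2.400
Maximum at c = 6 (4.260 independent young).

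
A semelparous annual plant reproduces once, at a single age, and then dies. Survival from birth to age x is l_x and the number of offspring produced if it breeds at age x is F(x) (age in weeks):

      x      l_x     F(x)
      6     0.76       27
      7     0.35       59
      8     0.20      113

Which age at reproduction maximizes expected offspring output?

8

Expected offspring if breeding at age x = l_x × F(x):
  age 6: 0.76 × 27 = 20.520
  age 7: 0.35 × 59 = 20.650
  age 8: 0.20 × 113 = 22.600
Maximum at age 8 (22.600).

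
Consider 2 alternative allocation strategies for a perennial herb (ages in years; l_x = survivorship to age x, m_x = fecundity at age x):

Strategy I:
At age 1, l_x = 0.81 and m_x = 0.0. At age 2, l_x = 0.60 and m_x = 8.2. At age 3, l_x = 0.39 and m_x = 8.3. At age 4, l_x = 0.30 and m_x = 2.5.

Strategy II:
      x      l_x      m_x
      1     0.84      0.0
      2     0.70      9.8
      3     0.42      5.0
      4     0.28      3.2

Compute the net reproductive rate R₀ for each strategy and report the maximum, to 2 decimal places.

9.86

Strategy I: R₀ = 0.81×0.0 + 0.60×8.2 + 0.39×8.3 + 0.30×2.5 = 8.9070
Strategy II: R₀ = 0.84×0.0 + 0.70×9.8 + 0.42×5.0 + 0.28×3.2 = 9.8560
Highest R₀: strategy II with 9.8560.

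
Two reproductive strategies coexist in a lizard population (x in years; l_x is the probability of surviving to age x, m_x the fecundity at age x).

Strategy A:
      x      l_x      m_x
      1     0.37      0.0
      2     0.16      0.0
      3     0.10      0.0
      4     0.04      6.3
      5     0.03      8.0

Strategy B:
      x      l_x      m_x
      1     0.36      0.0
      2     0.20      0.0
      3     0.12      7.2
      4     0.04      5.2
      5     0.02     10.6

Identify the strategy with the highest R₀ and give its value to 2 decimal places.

Strategy A: R₀ = 0.37×0.0 + 0.16×0.0 + 0.10×0.0 + 0.04×6.3 + 0.03×8.0 = 0.4920
Strategy B: R₀ = 0.36×0.0 + 0.20×0.0 + 0.12×7.2 + 0.04×5.2 + 0.02×10.6 = 1.2840
Highest R₀: strategy B with 1.2840.

1.28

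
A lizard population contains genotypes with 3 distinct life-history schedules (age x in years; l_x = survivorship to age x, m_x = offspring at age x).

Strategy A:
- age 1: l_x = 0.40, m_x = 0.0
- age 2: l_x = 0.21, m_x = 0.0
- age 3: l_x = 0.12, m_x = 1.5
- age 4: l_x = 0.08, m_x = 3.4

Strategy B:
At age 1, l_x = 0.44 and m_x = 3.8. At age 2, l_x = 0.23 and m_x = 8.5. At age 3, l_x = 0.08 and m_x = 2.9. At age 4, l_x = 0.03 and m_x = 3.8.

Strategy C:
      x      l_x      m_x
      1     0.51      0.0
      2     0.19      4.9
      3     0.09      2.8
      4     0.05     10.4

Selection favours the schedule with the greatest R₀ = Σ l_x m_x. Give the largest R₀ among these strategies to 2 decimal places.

3.97

Strategy A: R₀ = 0.40×0.0 + 0.21×0.0 + 0.12×1.5 + 0.08×3.4 = 0.4520
Strategy B: R₀ = 0.44×3.8 + 0.23×8.5 + 0.08×2.9 + 0.03×3.8 = 3.9730
Strategy C: R₀ = 0.51×0.0 + 0.19×4.9 + 0.09×2.8 + 0.05×10.4 = 1.7030
Highest R₀: strategy B with 3.9730.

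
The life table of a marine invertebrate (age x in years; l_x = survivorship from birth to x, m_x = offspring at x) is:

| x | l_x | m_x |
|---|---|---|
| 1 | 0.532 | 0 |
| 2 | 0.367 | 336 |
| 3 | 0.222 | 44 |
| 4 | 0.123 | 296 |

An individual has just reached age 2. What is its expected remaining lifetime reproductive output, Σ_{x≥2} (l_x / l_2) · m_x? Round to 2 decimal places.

461.82

l_2 = 0.367. Conditional survival from age 2 to x is l_x / l_2.
  x=2: (0.367/0.367) × 336 = 336.0000
  x=3: (0.222/0.367) × 44 = 26.6158
  x=4: (0.123/0.367) × 296 = 99.2044
Sum = 336.0000 + 26.6158 + 99.2044 = 461.8202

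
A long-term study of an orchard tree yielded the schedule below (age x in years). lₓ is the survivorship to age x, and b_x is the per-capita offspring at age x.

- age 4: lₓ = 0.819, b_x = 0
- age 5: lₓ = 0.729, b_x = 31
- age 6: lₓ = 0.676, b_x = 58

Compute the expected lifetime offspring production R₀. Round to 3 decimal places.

61.807

R₀ = Σ lₓ b_x:
  age 4: 0.819 × 0 = 0.0000
  age 5: 0.729 × 31 = 22.5990
  age 6: 0.676 × 58 = 39.2080
R₀ = 0.0000 + 22.5990 + 39.2080 = 61.8070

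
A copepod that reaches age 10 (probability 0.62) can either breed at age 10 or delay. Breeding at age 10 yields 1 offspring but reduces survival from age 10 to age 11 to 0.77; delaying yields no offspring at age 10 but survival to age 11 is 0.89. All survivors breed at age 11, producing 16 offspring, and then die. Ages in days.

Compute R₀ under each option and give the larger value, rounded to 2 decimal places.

breed at age 10: R₀ = 0.62 × (1 + 0.77 × 16) = 0.62 × 13.3200 = 8.2584
delay to age 11: R₀ = 0.62 × (0.89 × 16) = 0.62 × 14.2400 = 8.8288
Higher: delay to age 11 (8.8288).

8.83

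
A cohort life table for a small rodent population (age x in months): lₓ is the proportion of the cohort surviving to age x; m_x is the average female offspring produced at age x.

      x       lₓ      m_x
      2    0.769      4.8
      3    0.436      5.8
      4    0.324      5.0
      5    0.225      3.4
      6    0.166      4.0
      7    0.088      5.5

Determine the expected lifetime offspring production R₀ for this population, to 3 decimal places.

R₀ = Σ lₓ m_x:
  age 2: 0.769 × 4.8 = 3.6912
  age 3: 0.436 × 5.8 = 2.5288
  age 4: 0.324 × 5.0 = 1.6200
  age 5: 0.225 × 3.4 = 0.7650
  age 6: 0.166 × 4.0 = 0.6640
  age 7: 0.088 × 5.5 = 0.4840
R₀ = 3.6912 + 2.5288 + 1.6200 + 0.7650 + 0.6640 + 0.4840 = 9.7530

9.753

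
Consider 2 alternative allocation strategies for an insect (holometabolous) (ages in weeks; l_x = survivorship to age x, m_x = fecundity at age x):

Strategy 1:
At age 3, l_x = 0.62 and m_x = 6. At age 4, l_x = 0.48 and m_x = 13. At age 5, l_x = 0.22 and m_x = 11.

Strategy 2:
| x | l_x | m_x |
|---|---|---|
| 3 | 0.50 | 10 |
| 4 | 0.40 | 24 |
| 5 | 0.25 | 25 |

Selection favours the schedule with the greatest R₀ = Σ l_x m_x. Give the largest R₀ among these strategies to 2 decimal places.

20.85

Strategy 1: R₀ = 0.62×6 + 0.48×13 + 0.22×11 = 12.3800
Strategy 2: R₀ = 0.50×10 + 0.40×24 + 0.25×25 = 20.8500
Highest R₀: strategy 2 with 20.8500.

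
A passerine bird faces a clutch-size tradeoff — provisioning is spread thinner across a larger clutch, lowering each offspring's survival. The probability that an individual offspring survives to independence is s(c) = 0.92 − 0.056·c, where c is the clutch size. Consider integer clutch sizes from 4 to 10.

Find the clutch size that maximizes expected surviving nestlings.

Expected surviving nestlings = c × s(c):
  c=4: 4 × 0.696 = 2.784
  c=5: 5 × 0.640 = 3.200
  c=6: 6 × 0.584 = 3.504
  c=7: 7 × 0.528 = 3.696
  c=8: 8 × 0.472 = 3.776
  c=9: 9 × 0.416 = 3.744
  c=10: 10 × 0.360 = 3.600
Maximum at c = 8 (3.776 surviving nestlings).

8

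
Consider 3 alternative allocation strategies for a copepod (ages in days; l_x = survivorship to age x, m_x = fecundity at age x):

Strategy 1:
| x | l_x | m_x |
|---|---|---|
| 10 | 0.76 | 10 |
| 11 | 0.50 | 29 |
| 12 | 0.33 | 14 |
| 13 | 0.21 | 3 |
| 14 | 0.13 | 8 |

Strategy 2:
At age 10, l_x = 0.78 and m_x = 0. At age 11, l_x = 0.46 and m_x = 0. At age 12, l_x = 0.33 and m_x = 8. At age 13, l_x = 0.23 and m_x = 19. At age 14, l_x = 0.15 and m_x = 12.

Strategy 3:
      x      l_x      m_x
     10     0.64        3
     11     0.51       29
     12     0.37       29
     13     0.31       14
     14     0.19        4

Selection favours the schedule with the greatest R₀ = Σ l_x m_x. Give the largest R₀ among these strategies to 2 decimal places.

32.54

Strategy 1: R₀ = 0.76×10 + 0.50×29 + 0.33×14 + 0.21×3 + 0.13×8 = 28.3900
Strategy 2: R₀ = 0.78×0 + 0.46×0 + 0.33×8 + 0.23×19 + 0.15×12 = 8.8100
Strategy 3: R₀ = 0.64×3 + 0.51×29 + 0.37×29 + 0.31×14 + 0.19×4 = 32.5400
Highest R₀: strategy 3 with 32.5400.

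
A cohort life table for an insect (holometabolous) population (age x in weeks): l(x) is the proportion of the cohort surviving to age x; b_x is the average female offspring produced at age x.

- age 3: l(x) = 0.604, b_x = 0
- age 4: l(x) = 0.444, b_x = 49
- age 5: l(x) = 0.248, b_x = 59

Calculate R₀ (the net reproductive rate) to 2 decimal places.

36.39

R₀ = Σ l(x) b_x:
  age 3: 0.604 × 0 = 0.0000
  age 4: 0.444 × 49 = 21.7560
  age 5: 0.248 × 59 = 14.6320
R₀ = 0.0000 + 21.7560 + 14.6320 = 36.3880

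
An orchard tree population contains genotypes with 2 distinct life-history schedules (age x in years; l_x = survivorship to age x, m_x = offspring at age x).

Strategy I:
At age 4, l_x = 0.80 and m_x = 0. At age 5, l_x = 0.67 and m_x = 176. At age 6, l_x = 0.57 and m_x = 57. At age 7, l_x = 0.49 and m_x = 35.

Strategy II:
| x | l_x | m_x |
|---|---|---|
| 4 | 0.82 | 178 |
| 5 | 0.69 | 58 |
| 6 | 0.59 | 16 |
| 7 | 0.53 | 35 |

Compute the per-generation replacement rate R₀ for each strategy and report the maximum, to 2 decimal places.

213.97

Strategy I: R₀ = 0.80×0 + 0.67×176 + 0.57×57 + 0.49×35 = 167.5600
Strategy II: R₀ = 0.82×178 + 0.69×58 + 0.59×16 + 0.53×35 = 213.9700
Highest R₀: strategy II with 213.9700.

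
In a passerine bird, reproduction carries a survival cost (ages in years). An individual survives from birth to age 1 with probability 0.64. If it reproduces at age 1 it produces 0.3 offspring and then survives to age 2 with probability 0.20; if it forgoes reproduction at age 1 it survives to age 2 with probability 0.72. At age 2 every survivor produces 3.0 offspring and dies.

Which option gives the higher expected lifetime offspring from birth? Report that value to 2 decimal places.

1.38

breed at age 1: R₀ = 0.64 × (0.3 + 0.20 × 3.0) = 0.64 × 0.9000 = 0.5760
delay to age 2: R₀ = 0.64 × (0.72 × 3.0) = 0.64 × 2.1600 = 1.3824
Higher: delay to age 2 (1.3824).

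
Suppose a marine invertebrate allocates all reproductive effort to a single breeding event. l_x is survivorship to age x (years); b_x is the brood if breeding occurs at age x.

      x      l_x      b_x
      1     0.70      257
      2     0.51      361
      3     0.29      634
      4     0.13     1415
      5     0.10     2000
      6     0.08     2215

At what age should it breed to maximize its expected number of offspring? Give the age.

Expected offspring if breeding at age x = l_x × b_x:
  age 1: 0.70 × 257 = 179.900
  age 2: 0.51 × 361 = 184.110
  age 3: 0.29 × 634 = 183.860
  age 4: 0.13 × 1415 = 183.950
  age 5: 0.10 × 2000 = 200.000
  age 6: 0.08 × 2215 = 177.200
Maximum at age 5 (200.000).

5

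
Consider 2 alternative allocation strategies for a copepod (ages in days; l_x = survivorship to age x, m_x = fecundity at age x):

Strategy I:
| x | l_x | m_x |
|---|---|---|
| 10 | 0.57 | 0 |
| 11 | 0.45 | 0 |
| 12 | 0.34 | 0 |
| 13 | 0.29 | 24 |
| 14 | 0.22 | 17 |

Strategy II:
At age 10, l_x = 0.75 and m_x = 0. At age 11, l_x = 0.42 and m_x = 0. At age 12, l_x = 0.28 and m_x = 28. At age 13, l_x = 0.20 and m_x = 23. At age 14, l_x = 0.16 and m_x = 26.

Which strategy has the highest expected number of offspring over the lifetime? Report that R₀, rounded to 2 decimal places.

Strategy I: R₀ = 0.57×0 + 0.45×0 + 0.34×0 + 0.29×24 + 0.22×17 = 10.7000
Strategy II: R₀ = 0.75×0 + 0.42×0 + 0.28×28 + 0.20×23 + 0.16×26 = 16.6000
Highest R₀: strategy II with 16.6000.

16.60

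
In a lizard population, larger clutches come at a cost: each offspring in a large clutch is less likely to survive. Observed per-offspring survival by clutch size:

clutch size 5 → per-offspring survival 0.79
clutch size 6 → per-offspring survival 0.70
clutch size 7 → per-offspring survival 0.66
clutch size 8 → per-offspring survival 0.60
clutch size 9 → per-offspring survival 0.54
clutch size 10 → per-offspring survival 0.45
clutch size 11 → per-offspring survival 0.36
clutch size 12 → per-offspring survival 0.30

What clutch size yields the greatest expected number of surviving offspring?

9

Expected surviving offspring = c × s(c):
  c=5: 5 × 0.79 = 3.950
  c=6: 6 × 0.70 = 4.200
  c=7: 7 × 0.66 = 4.620
  c=8: 8 × 0.60 = 4.800
  c=9: 9 × 0.54 = 4.860
  c=10: 10 × 0.45 = 4.500
  c=11: 11 × 0.36 = 3.960
  c=12: 12 × 0.30 = 3.600
Maximum at c = 9 (4.860 surviving offspring).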